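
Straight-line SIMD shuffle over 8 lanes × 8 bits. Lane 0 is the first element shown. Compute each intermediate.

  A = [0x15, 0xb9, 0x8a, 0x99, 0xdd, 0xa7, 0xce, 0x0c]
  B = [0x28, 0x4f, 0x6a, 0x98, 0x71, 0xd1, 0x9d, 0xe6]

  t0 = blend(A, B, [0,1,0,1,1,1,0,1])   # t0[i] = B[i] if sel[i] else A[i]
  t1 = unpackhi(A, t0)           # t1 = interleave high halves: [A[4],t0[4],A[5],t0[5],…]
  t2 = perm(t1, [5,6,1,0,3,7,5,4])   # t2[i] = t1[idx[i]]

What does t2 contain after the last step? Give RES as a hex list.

RES = [0xce, 0x0c, 0x71, 0xdd, 0xd1, 0xe6, 0xce, 0xce]

t0 = [0x15, 0x4f, 0x8a, 0x98, 0x71, 0xd1, 0xce, 0xe6]
t1 = [0xdd, 0x71, 0xa7, 0xd1, 0xce, 0xce, 0x0c, 0xe6]
t2 = [0xce, 0x0c, 0x71, 0xdd, 0xd1, 0xe6, 0xce, 0xce]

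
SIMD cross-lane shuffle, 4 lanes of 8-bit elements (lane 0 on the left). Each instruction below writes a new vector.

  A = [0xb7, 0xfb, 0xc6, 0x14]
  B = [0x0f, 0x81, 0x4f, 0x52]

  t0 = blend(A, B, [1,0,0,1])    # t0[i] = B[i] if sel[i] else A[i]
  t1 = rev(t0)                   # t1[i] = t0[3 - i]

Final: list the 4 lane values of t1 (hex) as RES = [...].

RES = [ 0x52  0xc6  0xfb  0x0f ]

t0 = [0x0f, 0xfb, 0xc6, 0x52]
t1 = [0x52, 0xc6, 0xfb, 0x0f]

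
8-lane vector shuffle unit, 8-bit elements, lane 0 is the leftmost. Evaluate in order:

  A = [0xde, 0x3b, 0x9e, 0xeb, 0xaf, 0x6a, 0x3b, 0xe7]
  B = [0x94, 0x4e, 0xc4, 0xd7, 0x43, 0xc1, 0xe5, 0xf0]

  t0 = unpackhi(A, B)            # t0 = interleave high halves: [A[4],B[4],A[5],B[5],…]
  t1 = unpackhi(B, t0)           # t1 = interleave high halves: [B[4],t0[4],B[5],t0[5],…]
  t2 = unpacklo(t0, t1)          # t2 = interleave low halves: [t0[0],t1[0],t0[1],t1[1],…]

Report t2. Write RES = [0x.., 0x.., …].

→ t0 |af|43|6a|c1|3b|e5|e7|f0|
→ t1 |43|3b|c1|e5|e5|e7|f0|f0|
→ t2 |af|43|43|3b|6a|c1|c1|e5|

RES = [ 0xaf  0x43  0x43  0x3b  0x6a  0xc1  0xc1  0xe5 ]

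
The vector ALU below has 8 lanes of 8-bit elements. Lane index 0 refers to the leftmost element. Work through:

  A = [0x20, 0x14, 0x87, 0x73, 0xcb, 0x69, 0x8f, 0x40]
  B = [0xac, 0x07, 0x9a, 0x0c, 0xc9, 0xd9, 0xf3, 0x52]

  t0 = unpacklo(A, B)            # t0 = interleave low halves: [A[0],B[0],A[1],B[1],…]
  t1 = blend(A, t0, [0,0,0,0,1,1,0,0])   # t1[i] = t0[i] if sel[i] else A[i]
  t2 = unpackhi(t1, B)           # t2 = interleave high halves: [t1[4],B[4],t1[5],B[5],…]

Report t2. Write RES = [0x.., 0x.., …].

RES = [0x87, 0xc9, 0x9a, 0xd9, 0x8f, 0xf3, 0x40, 0x52]

→ t0 |20|ac|14|07|87|9a|73|0c|
→ t1 |20|14|87|73|87|9a|8f|40|
→ t2 |87|c9|9a|d9|8f|f3|40|52|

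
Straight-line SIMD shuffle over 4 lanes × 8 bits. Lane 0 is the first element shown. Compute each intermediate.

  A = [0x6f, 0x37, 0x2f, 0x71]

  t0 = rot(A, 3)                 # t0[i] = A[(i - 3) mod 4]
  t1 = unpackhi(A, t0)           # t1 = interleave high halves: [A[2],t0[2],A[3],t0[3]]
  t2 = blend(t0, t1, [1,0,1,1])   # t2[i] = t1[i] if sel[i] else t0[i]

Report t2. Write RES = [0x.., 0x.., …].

RES = [ 0x2f  0x2f  0x71  0x6f ]

  t0: 37 2f 71 6f
  t1: 2f 71 71 6f
  t2: 2f 2f 71 6f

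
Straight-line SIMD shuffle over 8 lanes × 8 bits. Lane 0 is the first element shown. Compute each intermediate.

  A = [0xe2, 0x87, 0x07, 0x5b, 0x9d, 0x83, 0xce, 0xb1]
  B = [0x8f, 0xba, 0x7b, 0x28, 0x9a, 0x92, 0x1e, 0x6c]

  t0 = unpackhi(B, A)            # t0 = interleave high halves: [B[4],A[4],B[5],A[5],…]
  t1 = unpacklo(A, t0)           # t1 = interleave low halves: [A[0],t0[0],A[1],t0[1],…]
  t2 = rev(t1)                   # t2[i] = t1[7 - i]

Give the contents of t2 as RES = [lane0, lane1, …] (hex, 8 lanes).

→ t0 |9a|9d|92|83|1e|ce|6c|b1|
→ t1 |e2|9a|87|9d|07|92|5b|83|
→ t2 |83|5b|92|07|9d|87|9a|e2|

RES = [ 0x83  0x5b  0x92  0x07  0x9d  0x87  0x9a  0xe2 ]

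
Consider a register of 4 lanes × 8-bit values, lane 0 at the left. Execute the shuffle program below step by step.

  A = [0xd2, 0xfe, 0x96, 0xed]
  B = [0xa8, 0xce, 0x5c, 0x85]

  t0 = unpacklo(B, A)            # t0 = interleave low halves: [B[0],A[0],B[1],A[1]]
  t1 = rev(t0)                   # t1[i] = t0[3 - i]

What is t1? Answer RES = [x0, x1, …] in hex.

RES = [0xfe, 0xce, 0xd2, 0xa8]

t0 = [0xa8, 0xd2, 0xce, 0xfe]
t1 = [0xfe, 0xce, 0xd2, 0xa8]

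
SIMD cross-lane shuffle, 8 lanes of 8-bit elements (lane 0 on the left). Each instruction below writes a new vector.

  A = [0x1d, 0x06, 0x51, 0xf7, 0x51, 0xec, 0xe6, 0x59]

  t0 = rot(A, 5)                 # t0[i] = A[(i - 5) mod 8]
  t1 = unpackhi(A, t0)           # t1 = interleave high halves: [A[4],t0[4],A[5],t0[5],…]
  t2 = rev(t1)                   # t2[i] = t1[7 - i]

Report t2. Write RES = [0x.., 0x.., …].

RES = [ 0x51  0x59  0x06  0xe6  0x1d  0xec  0x59  0x51 ]

t0 = [0xf7, 0x51, 0xec, 0xe6, 0x59, 0x1d, 0x06, 0x51]
t1 = [0x51, 0x59, 0xec, 0x1d, 0xe6, 0x06, 0x59, 0x51]
t2 = [0x51, 0x59, 0x06, 0xe6, 0x1d, 0xec, 0x59, 0x51]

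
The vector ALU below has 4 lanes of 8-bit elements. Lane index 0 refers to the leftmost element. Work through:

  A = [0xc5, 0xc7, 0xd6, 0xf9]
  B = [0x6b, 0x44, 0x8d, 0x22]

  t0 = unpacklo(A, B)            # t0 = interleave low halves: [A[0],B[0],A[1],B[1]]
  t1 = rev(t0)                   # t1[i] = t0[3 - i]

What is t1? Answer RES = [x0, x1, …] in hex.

t0 = [0xc5, 0x6b, 0xc7, 0x44]
t1 = [0x44, 0xc7, 0x6b, 0xc5]

RES = [0x44, 0xc7, 0x6b, 0xc5]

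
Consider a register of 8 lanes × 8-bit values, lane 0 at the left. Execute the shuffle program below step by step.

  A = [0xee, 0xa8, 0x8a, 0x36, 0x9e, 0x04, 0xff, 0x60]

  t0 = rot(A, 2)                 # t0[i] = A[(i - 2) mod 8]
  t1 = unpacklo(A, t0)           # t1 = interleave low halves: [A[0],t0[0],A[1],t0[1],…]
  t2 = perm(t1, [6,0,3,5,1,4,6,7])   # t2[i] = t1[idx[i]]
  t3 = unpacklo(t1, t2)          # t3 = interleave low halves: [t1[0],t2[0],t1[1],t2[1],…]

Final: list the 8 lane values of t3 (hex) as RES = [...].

RES = [ 0xee  0x36  0xff  0xee  0xa8  0x60  0x60  0xee ]

  t0: ff 60 ee a8 8a 36 9e 04
  t1: ee ff a8 60 8a ee 36 a8
  t2: 36 ee 60 ee ff 8a 36 a8
  t3: ee 36 ff ee a8 60 60 ee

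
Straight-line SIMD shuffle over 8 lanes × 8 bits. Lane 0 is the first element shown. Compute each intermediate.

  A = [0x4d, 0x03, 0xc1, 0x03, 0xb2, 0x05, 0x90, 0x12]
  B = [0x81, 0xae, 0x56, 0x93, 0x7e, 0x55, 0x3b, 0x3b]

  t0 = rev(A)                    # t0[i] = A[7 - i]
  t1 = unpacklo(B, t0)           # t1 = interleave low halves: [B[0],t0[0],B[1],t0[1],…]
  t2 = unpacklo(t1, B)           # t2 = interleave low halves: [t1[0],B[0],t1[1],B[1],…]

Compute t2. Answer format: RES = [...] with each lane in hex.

RES = [ 0x81  0x81  0x12  0xae  0xae  0x56  0x90  0x93 ]

t0 = [0x12, 0x90, 0x05, 0xb2, 0x03, 0xc1, 0x03, 0x4d]
t1 = [0x81, 0x12, 0xae, 0x90, 0x56, 0x05, 0x93, 0xb2]
t2 = [0x81, 0x81, 0x12, 0xae, 0xae, 0x56, 0x90, 0x93]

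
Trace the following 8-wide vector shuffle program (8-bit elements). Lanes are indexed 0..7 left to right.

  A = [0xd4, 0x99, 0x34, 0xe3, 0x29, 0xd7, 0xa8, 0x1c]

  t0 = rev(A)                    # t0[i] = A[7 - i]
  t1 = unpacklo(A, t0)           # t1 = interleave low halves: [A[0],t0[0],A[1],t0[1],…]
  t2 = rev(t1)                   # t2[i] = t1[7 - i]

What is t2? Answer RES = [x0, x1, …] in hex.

RES = [0x29, 0xe3, 0xd7, 0x34, 0xa8, 0x99, 0x1c, 0xd4]

→ t0 |1c|a8|d7|29|e3|34|99|d4|
→ t1 |d4|1c|99|a8|34|d7|e3|29|
→ t2 |29|e3|d7|34|a8|99|1c|d4|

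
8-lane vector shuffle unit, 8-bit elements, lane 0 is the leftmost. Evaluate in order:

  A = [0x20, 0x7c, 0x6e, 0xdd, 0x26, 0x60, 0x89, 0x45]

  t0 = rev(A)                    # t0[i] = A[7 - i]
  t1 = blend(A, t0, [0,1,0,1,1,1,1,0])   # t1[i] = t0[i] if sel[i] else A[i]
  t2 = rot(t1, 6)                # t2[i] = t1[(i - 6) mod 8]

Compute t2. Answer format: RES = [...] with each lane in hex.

t0 = [0x45, 0x89, 0x60, 0x26, 0xdd, 0x6e, 0x7c, 0x20]
t1 = [0x20, 0x89, 0x6e, 0x26, 0xdd, 0x6e, 0x7c, 0x45]
t2 = [0x6e, 0x26, 0xdd, 0x6e, 0x7c, 0x45, 0x20, 0x89]

RES = [ 0x6e  0x26  0xdd  0x6e  0x7c  0x45  0x20  0x89 ]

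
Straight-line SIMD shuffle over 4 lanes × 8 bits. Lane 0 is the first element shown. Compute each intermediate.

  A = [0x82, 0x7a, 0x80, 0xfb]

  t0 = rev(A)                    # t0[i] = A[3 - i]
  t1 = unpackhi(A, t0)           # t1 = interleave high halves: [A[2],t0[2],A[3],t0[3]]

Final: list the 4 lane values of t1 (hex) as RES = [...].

RES = [ 0x80  0x7a  0xfb  0x82 ]

t0 = [0xfb, 0x80, 0x7a, 0x82]
t1 = [0x80, 0x7a, 0xfb, 0x82]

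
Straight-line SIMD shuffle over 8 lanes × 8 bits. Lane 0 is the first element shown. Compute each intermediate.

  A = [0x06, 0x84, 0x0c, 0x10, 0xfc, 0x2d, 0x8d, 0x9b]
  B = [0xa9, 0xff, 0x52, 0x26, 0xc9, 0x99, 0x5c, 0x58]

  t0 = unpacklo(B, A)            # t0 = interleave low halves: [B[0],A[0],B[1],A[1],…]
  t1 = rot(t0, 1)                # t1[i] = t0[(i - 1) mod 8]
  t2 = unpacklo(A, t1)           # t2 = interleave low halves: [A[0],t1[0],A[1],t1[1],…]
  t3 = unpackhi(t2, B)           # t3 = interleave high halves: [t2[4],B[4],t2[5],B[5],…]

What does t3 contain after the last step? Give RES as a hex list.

RES = [0x0c, 0xc9, 0x06, 0x99, 0x10, 0x5c, 0xff, 0x58]

  t0: a9 06 ff 84 52 0c 26 10
  t1: 10 a9 06 ff 84 52 0c 26
  t2: 06 10 84 a9 0c 06 10 ff
  t3: 0c c9 06 99 10 5c ff 58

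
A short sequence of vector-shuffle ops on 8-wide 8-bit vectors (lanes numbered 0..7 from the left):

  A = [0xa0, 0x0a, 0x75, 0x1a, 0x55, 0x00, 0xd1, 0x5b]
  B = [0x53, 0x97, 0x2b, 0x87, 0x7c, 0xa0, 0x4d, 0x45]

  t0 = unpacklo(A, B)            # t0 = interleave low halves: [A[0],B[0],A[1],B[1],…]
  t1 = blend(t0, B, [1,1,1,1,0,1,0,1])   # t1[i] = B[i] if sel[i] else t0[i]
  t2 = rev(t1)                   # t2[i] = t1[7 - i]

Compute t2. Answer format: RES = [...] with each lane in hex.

t0 = [0xa0, 0x53, 0x0a, 0x97, 0x75, 0x2b, 0x1a, 0x87]
t1 = [0x53, 0x97, 0x2b, 0x87, 0x75, 0xa0, 0x1a, 0x45]
t2 = [0x45, 0x1a, 0xa0, 0x75, 0x87, 0x2b, 0x97, 0x53]

RES = [0x45, 0x1a, 0xa0, 0x75, 0x87, 0x2b, 0x97, 0x53]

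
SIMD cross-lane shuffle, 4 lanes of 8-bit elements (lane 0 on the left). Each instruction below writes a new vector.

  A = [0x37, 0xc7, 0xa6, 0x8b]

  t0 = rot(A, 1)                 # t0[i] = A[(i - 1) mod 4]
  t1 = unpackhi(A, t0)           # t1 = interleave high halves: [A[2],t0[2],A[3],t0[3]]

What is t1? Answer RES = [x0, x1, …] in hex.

t0 = [0x8b, 0x37, 0xc7, 0xa6]
t1 = [0xa6, 0xc7, 0x8b, 0xa6]

RES = [0xa6, 0xc7, 0x8b, 0xa6]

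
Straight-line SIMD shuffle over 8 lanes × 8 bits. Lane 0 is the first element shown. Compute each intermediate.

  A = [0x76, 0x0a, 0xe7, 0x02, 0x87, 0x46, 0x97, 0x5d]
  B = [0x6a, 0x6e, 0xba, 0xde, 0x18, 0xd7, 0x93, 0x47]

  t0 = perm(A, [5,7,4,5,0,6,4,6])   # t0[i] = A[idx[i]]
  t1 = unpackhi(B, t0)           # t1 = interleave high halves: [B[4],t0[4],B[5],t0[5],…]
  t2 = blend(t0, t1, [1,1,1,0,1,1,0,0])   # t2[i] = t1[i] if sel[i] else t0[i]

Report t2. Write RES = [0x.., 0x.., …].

RES = [0x18, 0x76, 0xd7, 0x46, 0x93, 0x87, 0x87, 0x97]

  t0: 46 5d 87 46 76 97 87 97
  t1: 18 76 d7 97 93 87 47 97
  t2: 18 76 d7 46 93 87 87 97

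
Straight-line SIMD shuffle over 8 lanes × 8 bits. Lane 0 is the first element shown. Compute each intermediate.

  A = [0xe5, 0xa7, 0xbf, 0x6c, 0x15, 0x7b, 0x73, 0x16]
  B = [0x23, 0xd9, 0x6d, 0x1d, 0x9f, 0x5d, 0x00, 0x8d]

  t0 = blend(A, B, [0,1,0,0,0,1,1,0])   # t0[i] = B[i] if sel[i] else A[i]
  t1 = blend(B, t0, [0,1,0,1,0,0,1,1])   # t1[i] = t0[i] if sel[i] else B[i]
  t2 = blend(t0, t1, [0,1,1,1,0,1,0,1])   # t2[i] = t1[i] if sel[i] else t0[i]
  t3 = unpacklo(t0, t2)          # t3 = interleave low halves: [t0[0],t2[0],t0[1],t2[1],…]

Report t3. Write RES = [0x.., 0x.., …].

→ t0 |e5|d9|bf|6c|15|5d|00|16|
→ t1 |23|d9|6d|6c|9f|5d|00|16|
→ t2 |e5|d9|6d|6c|15|5d|00|16|
→ t3 |e5|e5|d9|d9|bf|6d|6c|6c|

RES = [0xe5, 0xe5, 0xd9, 0xd9, 0xbf, 0x6d, 0x6c, 0x6c]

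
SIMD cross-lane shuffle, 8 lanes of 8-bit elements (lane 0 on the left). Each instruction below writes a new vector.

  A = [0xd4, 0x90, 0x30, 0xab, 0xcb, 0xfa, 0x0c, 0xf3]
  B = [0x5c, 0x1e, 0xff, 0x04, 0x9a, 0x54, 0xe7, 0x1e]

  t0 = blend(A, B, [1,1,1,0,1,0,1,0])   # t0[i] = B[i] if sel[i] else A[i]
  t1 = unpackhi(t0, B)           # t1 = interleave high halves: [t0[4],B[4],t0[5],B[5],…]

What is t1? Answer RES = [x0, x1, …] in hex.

RES = [ 0x9a  0x9a  0xfa  0x54  0xe7  0xe7  0xf3  0x1e ]

→ t0 |5c|1e|ff|ab|9a|fa|e7|f3|
→ t1 |9a|9a|fa|54|e7|e7|f3|1e|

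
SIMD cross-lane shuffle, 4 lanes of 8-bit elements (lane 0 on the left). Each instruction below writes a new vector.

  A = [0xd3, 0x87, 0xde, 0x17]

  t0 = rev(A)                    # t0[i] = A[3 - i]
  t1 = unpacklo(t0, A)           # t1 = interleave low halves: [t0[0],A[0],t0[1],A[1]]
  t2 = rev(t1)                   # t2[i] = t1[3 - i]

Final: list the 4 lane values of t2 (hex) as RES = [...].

RES = [0x87, 0xde, 0xd3, 0x17]

→ t0 |17|de|87|d3|
→ t1 |17|d3|de|87|
→ t2 |87|de|d3|17|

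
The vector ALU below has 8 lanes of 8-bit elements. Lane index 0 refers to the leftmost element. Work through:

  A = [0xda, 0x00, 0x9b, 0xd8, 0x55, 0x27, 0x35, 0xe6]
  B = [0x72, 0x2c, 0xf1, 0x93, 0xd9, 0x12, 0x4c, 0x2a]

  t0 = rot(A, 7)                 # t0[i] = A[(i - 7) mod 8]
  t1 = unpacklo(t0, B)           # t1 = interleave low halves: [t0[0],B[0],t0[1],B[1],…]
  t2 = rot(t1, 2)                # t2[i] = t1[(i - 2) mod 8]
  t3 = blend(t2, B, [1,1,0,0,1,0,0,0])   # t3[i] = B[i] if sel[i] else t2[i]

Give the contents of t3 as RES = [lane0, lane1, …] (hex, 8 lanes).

→ t0 |00|9b|d8|55|27|35|e6|da|
→ t1 |00|72|9b|2c|d8|f1|55|93|
→ t2 |55|93|00|72|9b|2c|d8|f1|
→ t3 |72|2c|00|72|d9|2c|d8|f1|

RES = [ 0x72  0x2c  0x00  0x72  0xd9  0x2c  0xd8  0xf1 ]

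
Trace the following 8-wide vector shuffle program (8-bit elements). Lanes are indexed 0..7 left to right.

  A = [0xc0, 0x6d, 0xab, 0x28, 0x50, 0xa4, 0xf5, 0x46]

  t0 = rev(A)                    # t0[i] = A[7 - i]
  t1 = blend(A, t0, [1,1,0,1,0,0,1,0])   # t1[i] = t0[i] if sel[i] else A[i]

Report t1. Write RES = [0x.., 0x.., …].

  t0: 46 f5 a4 50 28 ab 6d c0
  t1: 46 f5 ab 50 50 a4 6d 46

RES = [ 0x46  0xf5  0xab  0x50  0x50  0xa4  0x6d  0x46 ]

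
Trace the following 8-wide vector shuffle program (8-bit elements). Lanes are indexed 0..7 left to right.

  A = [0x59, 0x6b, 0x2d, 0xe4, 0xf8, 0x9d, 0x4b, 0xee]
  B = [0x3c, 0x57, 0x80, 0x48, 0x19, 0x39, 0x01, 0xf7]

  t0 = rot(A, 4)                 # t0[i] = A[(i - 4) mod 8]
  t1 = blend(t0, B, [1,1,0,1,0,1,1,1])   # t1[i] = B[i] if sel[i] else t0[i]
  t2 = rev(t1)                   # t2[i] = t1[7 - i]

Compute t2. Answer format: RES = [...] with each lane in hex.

RES = [ 0xf7  0x01  0x39  0x59  0x48  0x4b  0x57  0x3c ]

  t0: f8 9d 4b ee 59 6b 2d e4
  t1: 3c 57 4b 48 59 39 01 f7
  t2: f7 01 39 59 48 4b 57 3c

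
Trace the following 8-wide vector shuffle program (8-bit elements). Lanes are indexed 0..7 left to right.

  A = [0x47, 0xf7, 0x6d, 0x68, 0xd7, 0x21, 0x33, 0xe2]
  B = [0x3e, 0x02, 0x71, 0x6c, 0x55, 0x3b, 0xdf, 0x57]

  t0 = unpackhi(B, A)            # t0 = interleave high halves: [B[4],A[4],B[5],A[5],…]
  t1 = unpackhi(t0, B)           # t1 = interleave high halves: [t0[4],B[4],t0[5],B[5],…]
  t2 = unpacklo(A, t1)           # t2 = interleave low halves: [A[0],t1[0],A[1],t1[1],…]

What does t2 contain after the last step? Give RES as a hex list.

t0 = [0x55, 0xd7, 0x3b, 0x21, 0xdf, 0x33, 0x57, 0xe2]
t1 = [0xdf, 0x55, 0x33, 0x3b, 0x57, 0xdf, 0xe2, 0x57]
t2 = [0x47, 0xdf, 0xf7, 0x55, 0x6d, 0x33, 0x68, 0x3b]

RES = [0x47, 0xdf, 0xf7, 0x55, 0x6d, 0x33, 0x68, 0x3b]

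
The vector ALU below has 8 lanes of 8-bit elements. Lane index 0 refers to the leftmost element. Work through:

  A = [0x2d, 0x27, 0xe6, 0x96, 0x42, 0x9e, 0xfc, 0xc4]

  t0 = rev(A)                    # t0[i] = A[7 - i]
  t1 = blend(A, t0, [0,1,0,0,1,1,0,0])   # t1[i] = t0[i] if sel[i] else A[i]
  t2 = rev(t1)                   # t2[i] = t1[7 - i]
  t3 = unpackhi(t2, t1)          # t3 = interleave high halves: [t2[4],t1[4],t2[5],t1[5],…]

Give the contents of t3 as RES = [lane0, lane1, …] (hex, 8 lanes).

  t0: c4 fc 9e 42 96 e6 27 2d
  t1: 2d fc e6 96 96 e6 fc c4
  t2: c4 fc e6 96 96 e6 fc 2d
  t3: 96 96 e6 e6 fc fc 2d c4

RES = [0x96, 0x96, 0xe6, 0xe6, 0xfc, 0xfc, 0x2d, 0xc4]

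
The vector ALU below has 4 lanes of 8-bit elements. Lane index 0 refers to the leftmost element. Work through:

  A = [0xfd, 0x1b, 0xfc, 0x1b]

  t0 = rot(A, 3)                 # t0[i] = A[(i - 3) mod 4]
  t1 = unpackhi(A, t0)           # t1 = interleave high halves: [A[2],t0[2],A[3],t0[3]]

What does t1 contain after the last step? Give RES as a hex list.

RES = [ 0xfc  0x1b  0x1b  0xfd ]

  t0: 1b fc 1b fd
  t1: fc 1b 1b fd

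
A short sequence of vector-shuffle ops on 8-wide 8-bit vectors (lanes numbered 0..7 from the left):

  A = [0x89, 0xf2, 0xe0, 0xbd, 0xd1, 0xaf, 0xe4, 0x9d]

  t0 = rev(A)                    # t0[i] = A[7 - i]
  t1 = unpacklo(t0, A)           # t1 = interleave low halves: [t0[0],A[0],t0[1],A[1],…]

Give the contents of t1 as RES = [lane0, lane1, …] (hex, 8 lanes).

RES = [ 0x9d  0x89  0xe4  0xf2  0xaf  0xe0  0xd1  0xbd ]

  t0: 9d e4 af d1 bd e0 f2 89
  t1: 9d 89 e4 f2 af e0 d1 bd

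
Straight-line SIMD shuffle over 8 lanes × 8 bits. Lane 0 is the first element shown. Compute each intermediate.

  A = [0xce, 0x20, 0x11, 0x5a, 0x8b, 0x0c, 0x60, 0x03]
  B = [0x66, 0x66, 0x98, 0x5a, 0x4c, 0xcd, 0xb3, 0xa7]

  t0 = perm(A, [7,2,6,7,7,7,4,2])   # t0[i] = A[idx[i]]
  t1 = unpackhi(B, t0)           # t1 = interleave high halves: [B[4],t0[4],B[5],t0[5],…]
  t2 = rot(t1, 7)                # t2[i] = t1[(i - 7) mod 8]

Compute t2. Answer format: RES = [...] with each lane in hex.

  t0: 03 11 60 03 03 03 8b 11
  t1: 4c 03 cd 03 b3 8b a7 11
  t2: 03 cd 03 b3 8b a7 11 4c

RES = [0x03, 0xcd, 0x03, 0xb3, 0x8b, 0xa7, 0x11, 0x4c]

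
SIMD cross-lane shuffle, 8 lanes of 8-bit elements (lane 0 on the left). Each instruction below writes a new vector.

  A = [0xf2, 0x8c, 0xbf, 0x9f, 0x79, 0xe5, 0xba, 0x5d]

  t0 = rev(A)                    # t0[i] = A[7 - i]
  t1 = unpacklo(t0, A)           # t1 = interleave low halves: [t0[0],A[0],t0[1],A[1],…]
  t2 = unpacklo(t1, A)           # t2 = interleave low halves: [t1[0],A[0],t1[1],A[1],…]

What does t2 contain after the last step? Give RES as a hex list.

RES = [0x5d, 0xf2, 0xf2, 0x8c, 0xba, 0xbf, 0x8c, 0x9f]

  t0: 5d ba e5 79 9f bf 8c f2
  t1: 5d f2 ba 8c e5 bf 79 9f
  t2: 5d f2 f2 8c ba bf 8c 9f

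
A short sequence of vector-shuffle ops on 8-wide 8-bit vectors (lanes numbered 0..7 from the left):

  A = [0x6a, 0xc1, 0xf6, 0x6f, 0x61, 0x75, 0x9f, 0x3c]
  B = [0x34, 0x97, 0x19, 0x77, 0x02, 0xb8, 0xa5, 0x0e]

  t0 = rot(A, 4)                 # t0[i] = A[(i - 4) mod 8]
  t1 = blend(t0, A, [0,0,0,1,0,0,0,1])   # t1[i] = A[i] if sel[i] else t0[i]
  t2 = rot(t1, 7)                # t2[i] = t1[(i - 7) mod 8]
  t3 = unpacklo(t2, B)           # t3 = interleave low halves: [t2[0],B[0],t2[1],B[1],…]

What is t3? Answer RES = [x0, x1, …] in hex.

t0 = [0x61, 0x75, 0x9f, 0x3c, 0x6a, 0xc1, 0xf6, 0x6f]
t1 = [0x61, 0x75, 0x9f, 0x6f, 0x6a, 0xc1, 0xf6, 0x3c]
t2 = [0x75, 0x9f, 0x6f, 0x6a, 0xc1, 0xf6, 0x3c, 0x61]
t3 = [0x75, 0x34, 0x9f, 0x97, 0x6f, 0x19, 0x6a, 0x77]

RES = [0x75, 0x34, 0x9f, 0x97, 0x6f, 0x19, 0x6a, 0x77]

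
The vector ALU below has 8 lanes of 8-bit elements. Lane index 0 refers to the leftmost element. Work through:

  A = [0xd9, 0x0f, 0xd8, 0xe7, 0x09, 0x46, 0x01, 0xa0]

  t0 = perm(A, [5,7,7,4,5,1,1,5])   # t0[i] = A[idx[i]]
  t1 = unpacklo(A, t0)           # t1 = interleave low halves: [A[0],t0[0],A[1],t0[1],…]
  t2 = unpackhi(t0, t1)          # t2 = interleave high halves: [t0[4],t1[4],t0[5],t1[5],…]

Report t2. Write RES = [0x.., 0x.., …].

  t0: 46 a0 a0 09 46 0f 0f 46
  t1: d9 46 0f a0 d8 a0 e7 09
  t2: 46 d8 0f a0 0f e7 46 09

RES = [0x46, 0xd8, 0x0f, 0xa0, 0x0f, 0xe7, 0x46, 0x09]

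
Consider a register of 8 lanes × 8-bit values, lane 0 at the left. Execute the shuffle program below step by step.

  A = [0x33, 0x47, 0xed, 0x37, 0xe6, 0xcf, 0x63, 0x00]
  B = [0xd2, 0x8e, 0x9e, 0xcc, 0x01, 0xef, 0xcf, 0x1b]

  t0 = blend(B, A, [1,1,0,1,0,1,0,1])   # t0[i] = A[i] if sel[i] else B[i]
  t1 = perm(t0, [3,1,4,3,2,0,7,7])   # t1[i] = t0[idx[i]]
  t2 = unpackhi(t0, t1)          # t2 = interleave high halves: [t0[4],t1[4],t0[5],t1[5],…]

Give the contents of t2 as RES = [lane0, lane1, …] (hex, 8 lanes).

→ t0 |33|47|9e|37|01|cf|cf|00|
→ t1 |37|47|01|37|9e|33|00|00|
→ t2 |01|9e|cf|33|cf|00|00|00|

RES = [0x01, 0x9e, 0xcf, 0x33, 0xcf, 0x00, 0x00, 0x00]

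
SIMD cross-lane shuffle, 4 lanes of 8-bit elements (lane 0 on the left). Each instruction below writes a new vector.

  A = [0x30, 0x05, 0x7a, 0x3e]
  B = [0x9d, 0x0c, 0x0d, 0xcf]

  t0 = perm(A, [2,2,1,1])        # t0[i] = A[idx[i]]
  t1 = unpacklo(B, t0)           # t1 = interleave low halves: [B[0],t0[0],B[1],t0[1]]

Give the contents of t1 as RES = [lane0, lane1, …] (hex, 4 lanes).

RES = [ 0x9d  0x7a  0x0c  0x7a ]

t0 = [0x7a, 0x7a, 0x05, 0x05]
t1 = [0x9d, 0x7a, 0x0c, 0x7a]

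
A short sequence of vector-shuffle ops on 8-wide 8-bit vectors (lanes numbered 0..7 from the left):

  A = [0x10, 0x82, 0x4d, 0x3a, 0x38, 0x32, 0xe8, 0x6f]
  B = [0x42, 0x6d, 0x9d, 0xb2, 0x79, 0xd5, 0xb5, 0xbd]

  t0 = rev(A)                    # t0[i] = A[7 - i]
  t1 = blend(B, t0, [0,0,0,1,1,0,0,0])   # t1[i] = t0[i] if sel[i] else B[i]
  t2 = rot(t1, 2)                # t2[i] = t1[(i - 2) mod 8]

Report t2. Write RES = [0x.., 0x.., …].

RES = [ 0xb5  0xbd  0x42  0x6d  0x9d  0x38  0x3a  0xd5 ]

→ t0 |6f|e8|32|38|3a|4d|82|10|
→ t1 |42|6d|9d|38|3a|d5|b5|bd|
→ t2 |b5|bd|42|6d|9d|38|3a|d5|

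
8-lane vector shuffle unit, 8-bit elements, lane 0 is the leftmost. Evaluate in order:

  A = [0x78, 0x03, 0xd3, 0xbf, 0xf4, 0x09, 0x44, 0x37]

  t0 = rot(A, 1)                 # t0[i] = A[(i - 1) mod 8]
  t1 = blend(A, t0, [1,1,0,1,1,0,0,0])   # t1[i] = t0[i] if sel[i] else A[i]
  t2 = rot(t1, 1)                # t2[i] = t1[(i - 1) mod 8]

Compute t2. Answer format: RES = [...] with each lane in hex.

RES = [0x37, 0x37, 0x78, 0xd3, 0xd3, 0xbf, 0x09, 0x44]

→ t0 |37|78|03|d3|bf|f4|09|44|
→ t1 |37|78|d3|d3|bf|09|44|37|
→ t2 |37|37|78|d3|d3|bf|09|44|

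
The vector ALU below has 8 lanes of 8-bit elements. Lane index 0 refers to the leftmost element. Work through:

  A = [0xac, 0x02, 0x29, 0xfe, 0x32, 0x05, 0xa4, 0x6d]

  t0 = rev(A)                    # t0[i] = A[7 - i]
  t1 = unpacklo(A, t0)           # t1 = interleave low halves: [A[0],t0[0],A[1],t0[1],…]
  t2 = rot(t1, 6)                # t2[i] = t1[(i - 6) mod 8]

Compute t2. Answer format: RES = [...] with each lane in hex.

→ t0 |6d|a4|05|32|fe|29|02|ac|
→ t1 |ac|6d|02|a4|29|05|fe|32|
→ t2 |02|a4|29|05|fe|32|ac|6d|

RES = [0x02, 0xa4, 0x29, 0x05, 0xfe, 0x32, 0xac, 0x6d]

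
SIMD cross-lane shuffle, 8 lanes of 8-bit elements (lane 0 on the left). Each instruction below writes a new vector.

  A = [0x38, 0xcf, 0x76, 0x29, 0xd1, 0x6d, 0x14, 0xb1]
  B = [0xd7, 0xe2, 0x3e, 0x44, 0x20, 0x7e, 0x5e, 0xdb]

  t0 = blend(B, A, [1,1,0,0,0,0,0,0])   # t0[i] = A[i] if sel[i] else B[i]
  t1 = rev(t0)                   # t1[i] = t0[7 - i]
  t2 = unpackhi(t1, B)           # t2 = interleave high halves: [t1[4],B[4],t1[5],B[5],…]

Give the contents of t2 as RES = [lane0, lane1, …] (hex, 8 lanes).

RES = [ 0x44  0x20  0x3e  0x7e  0xcf  0x5e  0x38  0xdb ]

→ t0 |38|cf|3e|44|20|7e|5e|db|
→ t1 |db|5e|7e|20|44|3e|cf|38|
→ t2 |44|20|3e|7e|cf|5e|38|db|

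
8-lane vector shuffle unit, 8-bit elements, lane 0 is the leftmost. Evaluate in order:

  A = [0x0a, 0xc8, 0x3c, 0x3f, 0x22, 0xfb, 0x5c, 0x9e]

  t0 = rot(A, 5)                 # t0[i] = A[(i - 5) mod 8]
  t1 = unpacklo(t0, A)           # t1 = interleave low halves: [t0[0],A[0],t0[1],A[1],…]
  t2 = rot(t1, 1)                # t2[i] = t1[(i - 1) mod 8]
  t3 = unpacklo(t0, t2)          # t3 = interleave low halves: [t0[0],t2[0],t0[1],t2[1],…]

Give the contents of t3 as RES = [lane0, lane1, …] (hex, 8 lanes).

RES = [ 0x3f  0x3f  0x22  0x3f  0xfb  0x0a  0x5c  0x22 ]

t0 = [0x3f, 0x22, 0xfb, 0x5c, 0x9e, 0x0a, 0xc8, 0x3c]
t1 = [0x3f, 0x0a, 0x22, 0xc8, 0xfb, 0x3c, 0x5c, 0x3f]
t2 = [0x3f, 0x3f, 0x0a, 0x22, 0xc8, 0xfb, 0x3c, 0x5c]
t3 = [0x3f, 0x3f, 0x22, 0x3f, 0xfb, 0x0a, 0x5c, 0x22]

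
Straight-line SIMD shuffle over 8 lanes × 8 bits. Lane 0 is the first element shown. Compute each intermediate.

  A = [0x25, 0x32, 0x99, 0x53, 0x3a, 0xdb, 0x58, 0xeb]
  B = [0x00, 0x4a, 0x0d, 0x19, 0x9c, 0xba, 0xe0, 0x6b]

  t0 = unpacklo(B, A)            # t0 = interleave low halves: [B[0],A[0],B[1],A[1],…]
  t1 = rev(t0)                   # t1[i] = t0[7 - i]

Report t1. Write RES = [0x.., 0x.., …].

RES = [ 0x53  0x19  0x99  0x0d  0x32  0x4a  0x25  0x00 ]

t0 = [0x00, 0x25, 0x4a, 0x32, 0x0d, 0x99, 0x19, 0x53]
t1 = [0x53, 0x19, 0x99, 0x0d, 0x32, 0x4a, 0x25, 0x00]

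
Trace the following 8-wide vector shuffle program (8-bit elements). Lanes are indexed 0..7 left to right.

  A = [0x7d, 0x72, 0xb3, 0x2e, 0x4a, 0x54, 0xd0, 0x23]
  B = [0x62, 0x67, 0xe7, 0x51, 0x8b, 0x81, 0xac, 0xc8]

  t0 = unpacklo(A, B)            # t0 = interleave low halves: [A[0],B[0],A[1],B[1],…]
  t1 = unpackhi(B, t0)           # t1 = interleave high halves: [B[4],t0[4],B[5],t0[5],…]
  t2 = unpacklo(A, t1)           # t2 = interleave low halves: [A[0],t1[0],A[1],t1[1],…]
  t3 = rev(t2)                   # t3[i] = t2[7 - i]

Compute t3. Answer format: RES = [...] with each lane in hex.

→ t0 |7d|62|72|67|b3|e7|2e|51|
→ t1 |8b|b3|81|e7|ac|2e|c8|51|
→ t2 |7d|8b|72|b3|b3|81|2e|e7|
→ t3 |e7|2e|81|b3|b3|72|8b|7d|

RES = [ 0xe7  0x2e  0x81  0xb3  0xb3  0x72  0x8b  0x7d ]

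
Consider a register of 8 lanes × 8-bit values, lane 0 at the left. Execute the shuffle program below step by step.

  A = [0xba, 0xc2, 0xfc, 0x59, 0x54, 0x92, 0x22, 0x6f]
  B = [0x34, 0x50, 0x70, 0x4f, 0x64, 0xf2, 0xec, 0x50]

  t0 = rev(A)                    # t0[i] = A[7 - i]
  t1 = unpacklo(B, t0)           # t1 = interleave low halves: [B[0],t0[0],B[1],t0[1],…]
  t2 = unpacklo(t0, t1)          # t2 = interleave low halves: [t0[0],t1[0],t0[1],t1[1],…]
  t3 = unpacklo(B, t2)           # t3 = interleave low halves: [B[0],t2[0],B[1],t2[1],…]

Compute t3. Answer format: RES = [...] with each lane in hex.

RES = [ 0x34  0x6f  0x50  0x34  0x70  0x22  0x4f  0x6f ]

→ t0 |6f|22|92|54|59|fc|c2|ba|
→ t1 |34|6f|50|22|70|92|4f|54|
→ t2 |6f|34|22|6f|92|50|54|22|
→ t3 |34|6f|50|34|70|22|4f|6f|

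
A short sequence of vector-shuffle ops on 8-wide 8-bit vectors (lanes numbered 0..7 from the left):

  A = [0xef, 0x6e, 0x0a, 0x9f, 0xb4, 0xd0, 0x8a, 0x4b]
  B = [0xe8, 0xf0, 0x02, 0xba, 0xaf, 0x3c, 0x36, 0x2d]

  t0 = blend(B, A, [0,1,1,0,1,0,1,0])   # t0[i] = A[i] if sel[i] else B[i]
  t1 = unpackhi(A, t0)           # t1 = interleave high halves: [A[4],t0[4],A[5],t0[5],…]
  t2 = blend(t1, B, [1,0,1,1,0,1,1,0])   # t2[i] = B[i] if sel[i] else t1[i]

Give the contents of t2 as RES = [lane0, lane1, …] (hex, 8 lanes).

→ t0 |e8|6e|0a|ba|b4|3c|8a|2d|
→ t1 |b4|b4|d0|3c|8a|8a|4b|2d|
→ t2 |e8|b4|02|ba|8a|3c|36|2d|

RES = [ 0xe8  0xb4  0x02  0xba  0x8a  0x3c  0x36  0x2d ]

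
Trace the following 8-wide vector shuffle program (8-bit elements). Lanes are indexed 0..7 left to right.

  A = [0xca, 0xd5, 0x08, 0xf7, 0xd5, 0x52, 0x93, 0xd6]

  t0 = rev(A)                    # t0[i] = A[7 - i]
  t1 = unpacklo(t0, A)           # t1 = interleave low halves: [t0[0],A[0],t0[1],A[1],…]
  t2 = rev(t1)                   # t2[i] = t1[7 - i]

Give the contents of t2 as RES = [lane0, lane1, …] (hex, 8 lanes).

RES = [0xf7, 0xd5, 0x08, 0x52, 0xd5, 0x93, 0xca, 0xd6]

  t0: d6 93 52 d5 f7 08 d5 ca
  t1: d6 ca 93 d5 52 08 d5 f7
  t2: f7 d5 08 52 d5 93 ca d6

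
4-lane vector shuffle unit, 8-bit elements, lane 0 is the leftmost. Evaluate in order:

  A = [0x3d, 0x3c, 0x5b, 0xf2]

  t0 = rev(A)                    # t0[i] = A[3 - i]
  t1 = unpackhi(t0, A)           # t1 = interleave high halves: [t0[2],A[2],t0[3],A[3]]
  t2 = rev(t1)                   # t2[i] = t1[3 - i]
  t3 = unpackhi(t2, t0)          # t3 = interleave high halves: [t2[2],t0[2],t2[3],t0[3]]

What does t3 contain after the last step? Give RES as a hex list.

t0 = [0xf2, 0x5b, 0x3c, 0x3d]
t1 = [0x3c, 0x5b, 0x3d, 0xf2]
t2 = [0xf2, 0x3d, 0x5b, 0x3c]
t3 = [0x5b, 0x3c, 0x3c, 0x3d]

RES = [0x5b, 0x3c, 0x3c, 0x3d]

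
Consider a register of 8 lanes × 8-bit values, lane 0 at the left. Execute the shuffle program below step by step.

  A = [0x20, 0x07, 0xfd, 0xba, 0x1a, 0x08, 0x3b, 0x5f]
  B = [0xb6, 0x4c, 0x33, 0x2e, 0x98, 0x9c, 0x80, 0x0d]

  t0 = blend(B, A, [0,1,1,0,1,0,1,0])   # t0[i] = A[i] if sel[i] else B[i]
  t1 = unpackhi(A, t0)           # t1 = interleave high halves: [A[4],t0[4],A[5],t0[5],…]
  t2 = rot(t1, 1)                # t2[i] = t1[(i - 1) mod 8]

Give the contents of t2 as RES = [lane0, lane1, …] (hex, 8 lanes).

RES = [ 0x0d  0x1a  0x1a  0x08  0x9c  0x3b  0x3b  0x5f ]

t0 = [0xb6, 0x07, 0xfd, 0x2e, 0x1a, 0x9c, 0x3b, 0x0d]
t1 = [0x1a, 0x1a, 0x08, 0x9c, 0x3b, 0x3b, 0x5f, 0x0d]
t2 = [0x0d, 0x1a, 0x1a, 0x08, 0x9c, 0x3b, 0x3b, 0x5f]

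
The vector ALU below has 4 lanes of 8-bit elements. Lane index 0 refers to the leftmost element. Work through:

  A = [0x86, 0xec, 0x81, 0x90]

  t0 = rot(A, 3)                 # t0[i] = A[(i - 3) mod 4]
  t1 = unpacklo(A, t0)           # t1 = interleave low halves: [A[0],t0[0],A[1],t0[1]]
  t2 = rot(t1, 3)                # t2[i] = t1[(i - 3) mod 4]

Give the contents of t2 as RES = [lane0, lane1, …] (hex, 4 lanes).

t0 = [0xec, 0x81, 0x90, 0x86]
t1 = [0x86, 0xec, 0xec, 0x81]
t2 = [0xec, 0xec, 0x81, 0x86]

RES = [ 0xec  0xec  0x81  0x86 ]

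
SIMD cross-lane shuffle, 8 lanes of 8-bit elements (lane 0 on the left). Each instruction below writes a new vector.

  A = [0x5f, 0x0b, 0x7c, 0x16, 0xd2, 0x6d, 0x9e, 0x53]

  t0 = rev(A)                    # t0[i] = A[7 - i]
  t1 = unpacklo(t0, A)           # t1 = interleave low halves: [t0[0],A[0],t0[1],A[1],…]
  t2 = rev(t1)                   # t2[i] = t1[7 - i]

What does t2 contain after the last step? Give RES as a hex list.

RES = [ 0x16  0xd2  0x7c  0x6d  0x0b  0x9e  0x5f  0x53 ]

t0 = [0x53, 0x9e, 0x6d, 0xd2, 0x16, 0x7c, 0x0b, 0x5f]
t1 = [0x53, 0x5f, 0x9e, 0x0b, 0x6d, 0x7c, 0xd2, 0x16]
t2 = [0x16, 0xd2, 0x7c, 0x6d, 0x0b, 0x9e, 0x5f, 0x53]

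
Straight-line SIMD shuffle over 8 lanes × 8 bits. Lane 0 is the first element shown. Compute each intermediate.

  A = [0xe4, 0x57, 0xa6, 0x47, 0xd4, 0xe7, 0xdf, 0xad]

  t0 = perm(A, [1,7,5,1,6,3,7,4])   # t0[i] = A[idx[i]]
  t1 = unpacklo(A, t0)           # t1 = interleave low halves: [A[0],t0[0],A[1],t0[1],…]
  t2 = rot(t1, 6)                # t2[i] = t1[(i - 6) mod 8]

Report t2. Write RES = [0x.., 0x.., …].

  t0: 57 ad e7 57 df 47 ad d4
  t1: e4 57 57 ad a6 e7 47 57
  t2: 57 ad a6 e7 47 57 e4 57

RES = [ 0x57  0xad  0xa6  0xe7  0x47  0x57  0xe4  0x57 ]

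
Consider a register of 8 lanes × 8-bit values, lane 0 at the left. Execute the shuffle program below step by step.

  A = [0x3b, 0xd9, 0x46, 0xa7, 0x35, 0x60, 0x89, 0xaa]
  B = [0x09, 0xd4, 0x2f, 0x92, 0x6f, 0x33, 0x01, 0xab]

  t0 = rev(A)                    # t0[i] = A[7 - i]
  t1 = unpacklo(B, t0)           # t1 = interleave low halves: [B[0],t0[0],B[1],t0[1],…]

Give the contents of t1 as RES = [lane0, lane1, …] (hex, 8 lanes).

RES = [0x09, 0xaa, 0xd4, 0x89, 0x2f, 0x60, 0x92, 0x35]

  t0: aa 89 60 35 a7 46 d9 3b
  t1: 09 aa d4 89 2f 60 92 35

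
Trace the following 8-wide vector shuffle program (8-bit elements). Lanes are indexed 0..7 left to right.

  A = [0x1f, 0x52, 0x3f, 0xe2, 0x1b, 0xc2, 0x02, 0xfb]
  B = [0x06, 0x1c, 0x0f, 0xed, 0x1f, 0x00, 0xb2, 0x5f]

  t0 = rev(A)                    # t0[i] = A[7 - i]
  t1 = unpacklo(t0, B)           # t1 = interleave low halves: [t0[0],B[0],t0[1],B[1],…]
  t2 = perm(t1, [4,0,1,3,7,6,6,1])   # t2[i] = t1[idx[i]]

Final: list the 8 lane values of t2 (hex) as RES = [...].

RES = [0xc2, 0xfb, 0x06, 0x1c, 0xed, 0x1b, 0x1b, 0x06]

  t0: fb 02 c2 1b e2 3f 52 1f
  t1: fb 06 02 1c c2 0f 1b ed
  t2: c2 fb 06 1c ed 1b 1b 06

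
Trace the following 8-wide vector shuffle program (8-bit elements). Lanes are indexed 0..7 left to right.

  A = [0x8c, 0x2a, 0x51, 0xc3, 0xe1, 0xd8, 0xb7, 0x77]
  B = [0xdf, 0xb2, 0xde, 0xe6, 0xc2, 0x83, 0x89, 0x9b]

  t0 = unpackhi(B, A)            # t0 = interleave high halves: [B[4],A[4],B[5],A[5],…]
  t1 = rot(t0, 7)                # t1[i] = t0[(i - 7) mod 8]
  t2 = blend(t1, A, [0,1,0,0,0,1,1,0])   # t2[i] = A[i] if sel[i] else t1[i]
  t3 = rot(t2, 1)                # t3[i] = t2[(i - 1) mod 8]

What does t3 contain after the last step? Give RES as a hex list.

RES = [ 0xc2  0xe1  0x2a  0xd8  0x89  0xb7  0xd8  0xb7 ]

t0 = [0xc2, 0xe1, 0x83, 0xd8, 0x89, 0xb7, 0x9b, 0x77]
t1 = [0xe1, 0x83, 0xd8, 0x89, 0xb7, 0x9b, 0x77, 0xc2]
t2 = [0xe1, 0x2a, 0xd8, 0x89, 0xb7, 0xd8, 0xb7, 0xc2]
t3 = [0xc2, 0xe1, 0x2a, 0xd8, 0x89, 0xb7, 0xd8, 0xb7]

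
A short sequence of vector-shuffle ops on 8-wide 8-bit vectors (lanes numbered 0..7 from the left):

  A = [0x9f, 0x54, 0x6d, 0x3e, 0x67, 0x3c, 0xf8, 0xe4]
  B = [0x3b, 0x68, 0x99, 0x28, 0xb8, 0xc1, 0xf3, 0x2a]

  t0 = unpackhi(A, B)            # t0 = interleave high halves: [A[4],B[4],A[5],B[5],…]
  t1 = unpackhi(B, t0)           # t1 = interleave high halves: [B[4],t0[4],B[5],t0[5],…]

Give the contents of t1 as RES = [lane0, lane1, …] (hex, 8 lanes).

  t0: 67 b8 3c c1 f8 f3 e4 2a
  t1: b8 f8 c1 f3 f3 e4 2a 2a

RES = [ 0xb8  0xf8  0xc1  0xf3  0xf3  0xe4  0x2a  0x2a ]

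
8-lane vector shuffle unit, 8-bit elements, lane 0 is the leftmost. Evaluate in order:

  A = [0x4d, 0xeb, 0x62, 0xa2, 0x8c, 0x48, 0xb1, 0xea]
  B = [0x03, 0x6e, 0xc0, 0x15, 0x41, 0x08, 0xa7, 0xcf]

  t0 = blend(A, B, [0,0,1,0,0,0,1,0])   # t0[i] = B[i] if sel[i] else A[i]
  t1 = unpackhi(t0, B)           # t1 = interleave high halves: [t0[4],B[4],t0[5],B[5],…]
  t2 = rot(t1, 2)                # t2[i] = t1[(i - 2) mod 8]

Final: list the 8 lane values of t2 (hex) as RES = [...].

  t0: 4d eb c0 a2 8c 48 a7 ea
  t1: 8c 41 48 08 a7 a7 ea cf
  t2: ea cf 8c 41 48 08 a7 a7

RES = [0xea, 0xcf, 0x8c, 0x41, 0x48, 0x08, 0xa7, 0xa7]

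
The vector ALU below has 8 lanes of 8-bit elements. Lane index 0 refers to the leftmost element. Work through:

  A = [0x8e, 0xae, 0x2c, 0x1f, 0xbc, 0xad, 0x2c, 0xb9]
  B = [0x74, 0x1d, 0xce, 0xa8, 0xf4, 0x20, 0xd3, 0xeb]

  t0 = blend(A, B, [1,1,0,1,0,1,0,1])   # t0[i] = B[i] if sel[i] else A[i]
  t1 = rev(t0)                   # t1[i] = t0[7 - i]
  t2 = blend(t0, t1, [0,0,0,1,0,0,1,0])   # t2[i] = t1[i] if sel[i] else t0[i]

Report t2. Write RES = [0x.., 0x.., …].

t0 = [0x74, 0x1d, 0x2c, 0xa8, 0xbc, 0x20, 0x2c, 0xeb]
t1 = [0xeb, 0x2c, 0x20, 0xbc, 0xa8, 0x2c, 0x1d, 0x74]
t2 = [0x74, 0x1d, 0x2c, 0xbc, 0xbc, 0x20, 0x1d, 0xeb]

RES = [ 0x74  0x1d  0x2c  0xbc  0xbc  0x20  0x1d  0xeb ]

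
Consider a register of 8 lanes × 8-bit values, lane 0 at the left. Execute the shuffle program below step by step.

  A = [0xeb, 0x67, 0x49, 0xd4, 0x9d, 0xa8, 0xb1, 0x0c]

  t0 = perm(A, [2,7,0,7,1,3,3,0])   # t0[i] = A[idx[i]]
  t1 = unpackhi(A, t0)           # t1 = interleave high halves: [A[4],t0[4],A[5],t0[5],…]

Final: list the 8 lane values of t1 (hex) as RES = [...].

RES = [ 0x9d  0x67  0xa8  0xd4  0xb1  0xd4  0x0c  0xeb ]

→ t0 |49|0c|eb|0c|67|d4|d4|eb|
→ t1 |9d|67|a8|d4|b1|d4|0c|eb|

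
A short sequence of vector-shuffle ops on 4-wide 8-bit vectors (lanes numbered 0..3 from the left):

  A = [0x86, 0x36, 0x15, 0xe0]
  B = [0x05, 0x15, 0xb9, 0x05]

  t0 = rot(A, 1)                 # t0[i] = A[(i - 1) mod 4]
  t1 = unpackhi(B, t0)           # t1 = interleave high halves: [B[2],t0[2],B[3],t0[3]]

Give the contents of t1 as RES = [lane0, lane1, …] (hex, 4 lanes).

t0 = [0xe0, 0x86, 0x36, 0x15]
t1 = [0xb9, 0x36, 0x05, 0x15]

RES = [ 0xb9  0x36  0x05  0x15 ]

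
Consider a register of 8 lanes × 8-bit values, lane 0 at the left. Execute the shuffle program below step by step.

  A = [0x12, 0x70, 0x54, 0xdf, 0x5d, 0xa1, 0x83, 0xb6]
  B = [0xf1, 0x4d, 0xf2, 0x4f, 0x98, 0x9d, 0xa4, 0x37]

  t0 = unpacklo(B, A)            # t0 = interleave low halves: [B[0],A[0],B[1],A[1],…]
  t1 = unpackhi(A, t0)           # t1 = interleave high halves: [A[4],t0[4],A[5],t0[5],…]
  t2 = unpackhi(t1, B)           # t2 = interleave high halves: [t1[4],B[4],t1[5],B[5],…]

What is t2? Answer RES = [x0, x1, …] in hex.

t0 = [0xf1, 0x12, 0x4d, 0x70, 0xf2, 0x54, 0x4f, 0xdf]
t1 = [0x5d, 0xf2, 0xa1, 0x54, 0x83, 0x4f, 0xb6, 0xdf]
t2 = [0x83, 0x98, 0x4f, 0x9d, 0xb6, 0xa4, 0xdf, 0x37]

RES = [0x83, 0x98, 0x4f, 0x9d, 0xb6, 0xa4, 0xdf, 0x37]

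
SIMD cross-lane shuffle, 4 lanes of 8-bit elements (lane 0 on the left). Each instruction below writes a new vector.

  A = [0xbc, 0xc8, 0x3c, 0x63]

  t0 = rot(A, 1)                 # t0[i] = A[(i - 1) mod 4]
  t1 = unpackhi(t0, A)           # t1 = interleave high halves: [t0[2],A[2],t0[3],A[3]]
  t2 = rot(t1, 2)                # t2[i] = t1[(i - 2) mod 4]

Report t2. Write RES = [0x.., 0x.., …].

RES = [0x3c, 0x63, 0xc8, 0x3c]

t0 = [0x63, 0xbc, 0xc8, 0x3c]
t1 = [0xc8, 0x3c, 0x3c, 0x63]
t2 = [0x3c, 0x63, 0xc8, 0x3c]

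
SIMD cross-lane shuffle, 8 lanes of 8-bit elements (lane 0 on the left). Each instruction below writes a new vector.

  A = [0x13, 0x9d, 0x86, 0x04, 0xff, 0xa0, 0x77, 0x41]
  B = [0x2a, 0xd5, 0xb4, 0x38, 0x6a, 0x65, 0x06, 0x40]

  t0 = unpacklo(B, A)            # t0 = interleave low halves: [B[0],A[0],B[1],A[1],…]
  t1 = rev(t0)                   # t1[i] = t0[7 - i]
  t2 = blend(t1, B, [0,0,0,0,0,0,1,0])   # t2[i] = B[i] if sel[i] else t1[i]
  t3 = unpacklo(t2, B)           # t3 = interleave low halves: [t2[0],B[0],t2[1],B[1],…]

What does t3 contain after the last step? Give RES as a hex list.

RES = [0x04, 0x2a, 0x38, 0xd5, 0x86, 0xb4, 0xb4, 0x38]

  t0: 2a 13 d5 9d b4 86 38 04
  t1: 04 38 86 b4 9d d5 13 2a
  t2: 04 38 86 b4 9d d5 06 2a
  t3: 04 2a 38 d5 86 b4 b4 38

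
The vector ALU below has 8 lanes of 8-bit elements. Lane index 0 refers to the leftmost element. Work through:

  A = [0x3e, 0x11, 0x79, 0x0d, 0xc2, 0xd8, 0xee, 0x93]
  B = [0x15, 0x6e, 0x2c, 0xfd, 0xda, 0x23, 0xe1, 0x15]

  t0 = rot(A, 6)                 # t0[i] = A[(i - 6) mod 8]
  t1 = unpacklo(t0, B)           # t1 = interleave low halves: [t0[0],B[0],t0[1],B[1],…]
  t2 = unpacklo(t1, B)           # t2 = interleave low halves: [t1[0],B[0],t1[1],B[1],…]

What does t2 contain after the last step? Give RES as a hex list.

  t0: 79 0d c2 d8 ee 93 3e 11
  t1: 79 15 0d 6e c2 2c d8 fd
  t2: 79 15 15 6e 0d 2c 6e fd

RES = [0x79, 0x15, 0x15, 0x6e, 0x0d, 0x2c, 0x6e, 0xfd]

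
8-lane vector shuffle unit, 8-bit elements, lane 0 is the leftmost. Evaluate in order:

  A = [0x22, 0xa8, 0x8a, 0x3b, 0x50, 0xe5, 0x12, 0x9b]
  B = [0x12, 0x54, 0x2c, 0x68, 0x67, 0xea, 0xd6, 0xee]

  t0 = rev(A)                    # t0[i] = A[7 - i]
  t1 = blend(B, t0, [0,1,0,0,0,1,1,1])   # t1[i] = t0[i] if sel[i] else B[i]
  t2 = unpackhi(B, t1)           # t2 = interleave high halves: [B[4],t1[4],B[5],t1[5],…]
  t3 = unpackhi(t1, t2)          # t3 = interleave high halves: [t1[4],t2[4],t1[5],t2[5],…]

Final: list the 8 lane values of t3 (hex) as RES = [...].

→ t0 |9b|12|e5|50|3b|8a|a8|22|
→ t1 |12|12|2c|68|67|8a|a8|22|
→ t2 |67|67|ea|8a|d6|a8|ee|22|
→ t3 |67|d6|8a|a8|a8|ee|22|22|

RES = [ 0x67  0xd6  0x8a  0xa8  0xa8  0xee  0x22  0x22 ]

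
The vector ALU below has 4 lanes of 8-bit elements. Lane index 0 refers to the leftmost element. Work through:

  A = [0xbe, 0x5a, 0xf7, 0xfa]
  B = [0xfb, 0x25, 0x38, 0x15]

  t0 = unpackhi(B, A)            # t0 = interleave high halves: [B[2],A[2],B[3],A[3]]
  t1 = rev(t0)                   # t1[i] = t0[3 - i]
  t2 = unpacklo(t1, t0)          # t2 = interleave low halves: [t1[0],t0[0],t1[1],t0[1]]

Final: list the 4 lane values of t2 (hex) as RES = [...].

t0 = [0x38, 0xf7, 0x15, 0xfa]
t1 = [0xfa, 0x15, 0xf7, 0x38]
t2 = [0xfa, 0x38, 0x15, 0xf7]

RES = [0xfa, 0x38, 0x15, 0xf7]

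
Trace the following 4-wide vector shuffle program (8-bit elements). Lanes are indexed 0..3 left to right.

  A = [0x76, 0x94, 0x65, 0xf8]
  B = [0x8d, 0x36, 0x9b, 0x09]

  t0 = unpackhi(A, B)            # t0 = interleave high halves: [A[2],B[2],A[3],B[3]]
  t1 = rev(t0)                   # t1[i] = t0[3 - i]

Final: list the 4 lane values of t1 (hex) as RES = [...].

RES = [0x09, 0xf8, 0x9b, 0x65]

→ t0 |65|9b|f8|09|
→ t1 |09|f8|9b|65|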